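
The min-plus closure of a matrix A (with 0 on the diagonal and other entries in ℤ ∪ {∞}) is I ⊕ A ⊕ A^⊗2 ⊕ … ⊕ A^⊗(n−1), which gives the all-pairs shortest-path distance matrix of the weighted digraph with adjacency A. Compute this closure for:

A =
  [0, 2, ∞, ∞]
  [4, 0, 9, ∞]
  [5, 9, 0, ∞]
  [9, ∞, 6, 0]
Closure =
  [0, 2, 11, ∞]
  [4, 0, 9, ∞]
  [5, 7, 0, ∞]
  [9, 11, 6, 0]

This is the Floyd-Warshall all-pairs shortest-path computation. For each intermediate vertex k = 0, 1, …, 3, update dist[i][j] ← min(dist[i][j], dist[i][k] + dist[k][j]). The final matrix gives, for each (i, j), the minimum total weight of any directed path from i to j (possibly empty when i = j).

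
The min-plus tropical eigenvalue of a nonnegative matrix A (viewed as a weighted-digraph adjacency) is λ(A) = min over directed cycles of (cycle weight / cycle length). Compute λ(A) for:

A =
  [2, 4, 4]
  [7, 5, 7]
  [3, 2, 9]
λ(A) = 2

Enumerate directed cycles and compute their means (weight / length). Sample:
  cycle 0 → 0: weight = 2, length = 1, mean = 2/1 ≈ 2.000
  cycle 1 → 1: weight = 5, length = 1, mean = 5/1 ≈ 5.000
  cycle 2 → 2: weight = 9, length = 1, mean = 9/1 ≈ 9.000
  cycle 0 → 1 → 0: weight = 11, length = 2, mean = 11/2 ≈ 5.500
  cycle 0 → 2 → 0: weight = 7, length = 2, mean = 7/2 ≈ 3.500
  cycle 1 → 0 → 1: weight = 11, length = 2, mean = 11/2 ≈ 5.500
Minimum mean = 2.000, attained e.g. along the cycle 0 → 0 with weight 2 and length 1. So λ(A) = 2/1 = 2.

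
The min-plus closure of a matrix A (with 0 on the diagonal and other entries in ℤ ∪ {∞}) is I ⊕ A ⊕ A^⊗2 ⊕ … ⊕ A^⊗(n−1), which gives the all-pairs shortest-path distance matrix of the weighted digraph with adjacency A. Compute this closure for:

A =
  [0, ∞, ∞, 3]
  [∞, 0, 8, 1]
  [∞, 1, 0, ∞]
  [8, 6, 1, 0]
Closure =
  [0, 5, 4, 3]
  [9, 0, 2, 1]
  [10, 1, 0, 2]
  [8, 2, 1, 0]

This is the Floyd-Warshall all-pairs shortest-path computation. For each intermediate vertex k = 0, 1, …, 3, update dist[i][j] ← min(dist[i][j], dist[i][k] + dist[k][j]). The final matrix gives, for each (i, j), the minimum total weight of any directed path from i to j (possibly empty when i = j).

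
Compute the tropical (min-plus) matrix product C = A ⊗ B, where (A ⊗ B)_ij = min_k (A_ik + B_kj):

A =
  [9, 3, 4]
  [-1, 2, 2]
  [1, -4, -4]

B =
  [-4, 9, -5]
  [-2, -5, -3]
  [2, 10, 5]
A ⊗ B =
  [1, -2, 0]
  [-5, -3, -6]
  [-6, -9, -7]

Apply the min-plus product entry-by-entry:
  C[0][0] = min over k of (A[0][0] + B[0][0] = 9 + -4 = 5, A[0][1] + B[1][0] = 3 + -2 = 1, A[0][2] + B[2][0] = 4 + 2 = 6) = 1 (attained at k = 1)
  C[0][1] = min over k of (A[0][0] + B[0][1] = 9 + 9 = 18, A[0][1] + B[1][1] = 3 + -5 = -2, A[0][2] + B[2][1] = 4 + 10 = 14) = -2 (attained at k = 1)
  C[0][2] = min over k of (A[0][0] + B[0][2] = 9 + -5 = 4, A[0][1] + B[1][2] = 3 + -3 = 0, A[0][2] + B[2][2] = 4 + 5 = 9) = 0 (attained at k = 1)
  C[1][0] = min over k of (A[1][0] + B[0][0] = -1 + -4 = -5, A[1][1] + B[1][0] = 2 + -2 = 0, A[1][2] + B[2][0] = 2 + 2 = 4) = -5 (attained at k = 0)
  C[1][1] = min over k of (A[1][0] + B[0][1] = -1 + 9 = 8, A[1][1] + B[1][1] = 2 + -5 = -3, A[1][2] + B[2][1] = 2 + 10 = 12) = -3 (attained at k = 1)
  C[1][2] = min over k of (A[1][0] + B[0][2] = -1 + -5 = -6, A[1][1] + B[1][2] = 2 + -3 = -1, A[1][2] + B[2][2] = 2 + 5 = 7) = -6 (attained at k = 0)
  C[2][0] = min over k of (A[2][0] + B[0][0] = 1 + -4 = -3, A[2][1] + B[1][0] = -4 + -2 = -6, A[2][2] + B[2][0] = -4 + 2 = -2) = -6 (attained at k = 1)
  C[2][1] = min over k of (A[2][0] + B[0][1] = 1 + 9 = 10, A[2][1] + B[1][1] = -4 + -5 = -9, A[2][2] + B[2][1] = -4 + 10 = 6) = -9 (attained at k = 1)
  C[2][2] = min over k of (A[2][0] + B[0][2] = 1 + -5 = -4, A[2][1] + B[1][2] = -4 + -3 = -7, A[2][2] + B[2][2] = -4 + 5 = 1) = -7 (attained at k = 1)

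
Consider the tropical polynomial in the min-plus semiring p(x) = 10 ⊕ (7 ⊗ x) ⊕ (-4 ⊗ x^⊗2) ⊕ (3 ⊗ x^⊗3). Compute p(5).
p(5) = 6

A tropical monomial a ⊗ x^⊗i evaluates to a + i · x. Evaluating each term at x = 5:
  Term 0 contributes 10 + 0 · 5 = 10
  Term 1 contributes 7 + 1 · 5 = 12
  Term 2 contributes -4 + 2 · 5 = 6
  Term 3 contributes 3 + 3 · 5 = 18
p(5) = ⊕ of these = min[10, 12, 6, 18] = 6.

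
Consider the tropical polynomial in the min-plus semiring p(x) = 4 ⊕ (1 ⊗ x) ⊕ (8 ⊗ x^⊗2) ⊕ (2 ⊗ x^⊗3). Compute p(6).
p(6) = 4

A tropical monomial a ⊗ x^⊗i evaluates to a + i · x. Evaluating each term at x = 6:
  Term 0 contributes 4 + 0 · 6 = 4
  Term 1 contributes 1 + 1 · 6 = 7
  Term 2 contributes 8 + 2 · 6 = 20
  Term 3 contributes 2 + 3 · 6 = 20
p(6) = ⊕ of these = min[4, 7, 20, 20] = 4.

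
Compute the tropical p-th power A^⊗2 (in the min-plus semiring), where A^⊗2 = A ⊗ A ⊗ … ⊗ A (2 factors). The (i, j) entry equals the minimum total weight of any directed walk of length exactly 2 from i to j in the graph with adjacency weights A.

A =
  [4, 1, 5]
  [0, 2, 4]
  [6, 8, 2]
A^⊗2 =
  [1, 3, 5]
  [2, 1, 5]
  [8, 7, 4]

Each entry (A^⊗2)_ij equals the minimum over all length-2 walks i = v_0 → v_1 → … → v_2 = j of Σ_t A[v_t][v_{t+1}]. For example, for (i, j) = (0, 2) we minimise over 3 possible intermediate vertex sequences; the minimum is 5, attained along the walk 0 → 1 → 2.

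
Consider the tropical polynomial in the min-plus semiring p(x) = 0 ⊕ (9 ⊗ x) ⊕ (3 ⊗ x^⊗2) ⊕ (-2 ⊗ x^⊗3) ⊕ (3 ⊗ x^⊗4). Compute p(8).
p(8) = 0

A tropical monomial a ⊗ x^⊗i evaluates to a + i · x. Evaluating each term at x = 8:
  Term 0 contributes 0 + 0 · 8 = 0
  Term 1 contributes 9 + 1 · 8 = 17
  Term 2 contributes 3 + 2 · 8 = 19
  Term 3 contributes -2 + 3 · 8 = 22
  Term 4 contributes 3 + 4 · 8 = 35
p(8) = ⊕ of these = min[0, 17, 19, 22, 35] = 0.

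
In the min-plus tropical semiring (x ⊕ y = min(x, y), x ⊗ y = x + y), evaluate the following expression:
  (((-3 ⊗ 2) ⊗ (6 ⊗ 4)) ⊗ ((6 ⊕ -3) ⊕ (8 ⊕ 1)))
(((-3 ⊗ 2) ⊗ (6 ⊗ 4)) ⊗ ((6 ⊕ -3) ⊕ (8 ⊕ 1))) = 6

Expand innermost to outermost. Recall ⊕ takes the minimum of its arguments and ⊗ takes their sum. Working out the expression (((-3 ⊗ 2) ⊗ (6 ⊗ 4)) ⊗ ((6 ⊕ -3) ⊕ (8 ⊕ 1))) gives 6.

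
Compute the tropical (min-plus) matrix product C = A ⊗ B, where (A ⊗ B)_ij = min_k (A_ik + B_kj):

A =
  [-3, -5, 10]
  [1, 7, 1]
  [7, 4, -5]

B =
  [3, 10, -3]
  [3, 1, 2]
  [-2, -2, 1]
A ⊗ B =
  [-2, -4, -6]
  [-1, -1, -2]
  [-7, -7, -4]

Apply the min-plus product entry-by-entry:
  C[0][0] = min over k of (A[0][0] + B[0][0] = -3 + 3 = 0, A[0][1] + B[1][0] = -5 + 3 = -2, A[0][2] + B[2][0] = 10 + -2 = 8) = -2 (attained at k = 1)
  C[0][1] = min over k of (A[0][0] + B[0][1] = -3 + 10 = 7, A[0][1] + B[1][1] = -5 + 1 = -4, A[0][2] + B[2][1] = 10 + -2 = 8) = -4 (attained at k = 1)
  C[0][2] = min over k of (A[0][0] + B[0][2] = -3 + -3 = -6, A[0][1] + B[1][2] = -5 + 2 = -3, A[0][2] + B[2][2] = 10 + 1 = 11) = -6 (attained at k = 0)
  C[1][0] = min over k of (A[1][0] + B[0][0] = 1 + 3 = 4, A[1][1] + B[1][0] = 7 + 3 = 10, A[1][2] + B[2][0] = 1 + -2 = -1) = -1 (attained at k = 2)
  C[1][1] = min over k of (A[1][0] + B[0][1] = 1 + 10 = 11, A[1][1] + B[1][1] = 7 + 1 = 8, A[1][2] + B[2][1] = 1 + -2 = -1) = -1 (attained at k = 2)
  C[1][2] = min over k of (A[1][0] + B[0][2] = 1 + -3 = -2, A[1][1] + B[1][2] = 7 + 2 = 9, A[1][2] + B[2][2] = 1 + 1 = 2) = -2 (attained at k = 0)
  C[2][0] = min over k of (A[2][0] + B[0][0] = 7 + 3 = 10, A[2][1] + B[1][0] = 4 + 3 = 7, A[2][2] + B[2][0] = -5 + -2 = -7) = -7 (attained at k = 2)
  C[2][1] = min over k of (A[2][0] + B[0][1] = 7 + 10 = 17, A[2][1] + B[1][1] = 4 + 1 = 5, A[2][2] + B[2][1] = -5 + -2 = -7) = -7 (attained at k = 2)
  C[2][2] = min over k of (A[2][0] + B[0][2] = 7 + -3 = 4, A[2][1] + B[1][2] = 4 + 2 = 6, A[2][2] + B[2][2] = -5 + 1 = -4) = -4 (attained at k = 2)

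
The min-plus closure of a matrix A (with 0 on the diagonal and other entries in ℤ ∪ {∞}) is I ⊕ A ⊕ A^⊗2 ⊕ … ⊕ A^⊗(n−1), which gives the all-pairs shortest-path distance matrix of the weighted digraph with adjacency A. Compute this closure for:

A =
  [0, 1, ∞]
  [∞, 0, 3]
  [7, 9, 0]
Closure =
  [0, 1, 4]
  [10, 0, 3]
  [7, 8, 0]

This is the Floyd-Warshall all-pairs shortest-path computation. For each intermediate vertex k = 0, 1, …, 2, update dist[i][j] ← min(dist[i][j], dist[i][k] + dist[k][j]). The final matrix gives, for each (i, j), the minimum total weight of any directed path from i to j (possibly empty when i = j).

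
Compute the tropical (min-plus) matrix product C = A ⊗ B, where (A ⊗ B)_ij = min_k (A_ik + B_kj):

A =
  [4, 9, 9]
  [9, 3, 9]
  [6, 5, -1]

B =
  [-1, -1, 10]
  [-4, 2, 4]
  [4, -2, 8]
A ⊗ B =
  [3, 3, 13]
  [-1, 5, 7]
  [1, -3, 7]

Apply the min-plus product entry-by-entry:
  C[0][0] = min over k of (A[0][0] + B[0][0] = 4 + -1 = 3, A[0][1] + B[1][0] = 9 + -4 = 5, A[0][2] + B[2][0] = 9 + 4 = 13) = 3 (attained at k = 0)
  C[0][1] = min over k of (A[0][0] + B[0][1] = 4 + -1 = 3, A[0][1] + B[1][1] = 9 + 2 = 11, A[0][2] + B[2][1] = 9 + -2 = 7) = 3 (attained at k = 0)
  C[0][2] = min over k of (A[0][0] + B[0][2] = 4 + 10 = 14, A[0][1] + B[1][2] = 9 + 4 = 13, A[0][2] + B[2][2] = 9 + 8 = 17) = 13 (attained at k = 1)
  C[1][0] = min over k of (A[1][0] + B[0][0] = 9 + -1 = 8, A[1][1] + B[1][0] = 3 + -4 = -1, A[1][2] + B[2][0] = 9 + 4 = 13) = -1 (attained at k = 1)
  C[1][1] = min over k of (A[1][0] + B[0][1] = 9 + -1 = 8, A[1][1] + B[1][1] = 3 + 2 = 5, A[1][2] + B[2][1] = 9 + -2 = 7) = 5 (attained at k = 1)
  C[1][2] = min over k of (A[1][0] + B[0][2] = 9 + 10 = 19, A[1][1] + B[1][2] = 3 + 4 = 7, A[1][2] + B[2][2] = 9 + 8 = 17) = 7 (attained at k = 1)
  C[2][0] = min over k of (A[2][0] + B[0][0] = 6 + -1 = 5, A[2][1] + B[1][0] = 5 + -4 = 1, A[2][2] + B[2][0] = -1 + 4 = 3) = 1 (attained at k = 1)
  C[2][1] = min over k of (A[2][0] + B[0][1] = 6 + -1 = 5, A[2][1] + B[1][1] = 5 + 2 = 7, A[2][2] + B[2][1] = -1 + -2 = -3) = -3 (attained at k = 2)
  C[2][2] = min over k of (A[2][0] + B[0][2] = 6 + 10 = 16, A[2][1] + B[1][2] = 5 + 4 = 9, A[2][2] + B[2][2] = -1 + 8 = 7) = 7 (attained at k = 2)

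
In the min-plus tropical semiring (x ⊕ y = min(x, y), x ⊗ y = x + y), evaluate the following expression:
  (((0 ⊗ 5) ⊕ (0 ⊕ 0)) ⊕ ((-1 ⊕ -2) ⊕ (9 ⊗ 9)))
(((0 ⊗ 5) ⊕ (0 ⊕ 0)) ⊕ ((-1 ⊕ -2) ⊕ (9 ⊗ 9))) = -2

Expand innermost to outermost. Recall ⊕ takes the minimum of its arguments and ⊗ takes their sum. Working out the expression (((0 ⊗ 5) ⊕ (0 ⊕ 0)) ⊕ ((-1 ⊕ -2) ⊕ (9 ⊗ 9))) gives -2.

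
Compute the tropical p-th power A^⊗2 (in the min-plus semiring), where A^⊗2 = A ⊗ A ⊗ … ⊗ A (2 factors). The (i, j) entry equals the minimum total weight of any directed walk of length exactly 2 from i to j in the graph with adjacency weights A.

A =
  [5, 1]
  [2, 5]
A^⊗2 =
  [3, 6]
  [7, 3]

Each entry (A^⊗2)_ij equals the minimum over all length-2 walks i = v_0 → v_1 → … → v_2 = j of Σ_t A[v_t][v_{t+1}]. For example, for (i, j) = (0, 1) we minimise over 2 possible intermediate vertex sequences; the minimum is 6, attained along the walk 0 → 0 → 1.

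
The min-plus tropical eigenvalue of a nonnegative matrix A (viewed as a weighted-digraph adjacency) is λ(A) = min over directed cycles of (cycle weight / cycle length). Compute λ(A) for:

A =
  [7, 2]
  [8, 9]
λ(A) = 5

Enumerate directed cycles and compute their means (weight / length). Sample:
  cycle 0 → 0: weight = 7, length = 1, mean = 7/1 ≈ 7.000
  cycle 1 → 1: weight = 9, length = 1, mean = 9/1 ≈ 9.000
  cycle 0 → 1 → 0: weight = 10, length = 2, mean = 10/2 ≈ 5.000
  cycle 1 → 0 → 1: weight = 10, length = 2, mean = 10/2 ≈ 5.000
Minimum mean = 5.000, attained e.g. along the cycle 0 → 1 → 0 with weight 10 and length 2. So λ(A) = 10/2 = 5.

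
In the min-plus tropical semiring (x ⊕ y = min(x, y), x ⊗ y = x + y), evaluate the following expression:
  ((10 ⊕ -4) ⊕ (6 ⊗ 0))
((10 ⊕ -4) ⊕ (6 ⊗ 0)) = -4

Expand innermost to outermost. Recall ⊕ takes the minimum of its arguments and ⊗ takes their sum. Working out the expression ((10 ⊕ -4) ⊕ (6 ⊗ 0)) gives -4.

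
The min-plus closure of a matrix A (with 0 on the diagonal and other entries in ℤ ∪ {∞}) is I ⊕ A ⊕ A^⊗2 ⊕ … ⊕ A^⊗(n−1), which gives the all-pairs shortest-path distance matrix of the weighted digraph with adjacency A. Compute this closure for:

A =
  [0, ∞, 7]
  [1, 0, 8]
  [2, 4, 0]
Closure =
  [0, 11, 7]
  [1, 0, 8]
  [2, 4, 0]

This is the Floyd-Warshall all-pairs shortest-path computation. For each intermediate vertex k = 0, 1, …, 2, update dist[i][j] ← min(dist[i][j], dist[i][k] + dist[k][j]). The final matrix gives, for each (i, j), the minimum total weight of any directed path from i to j (possibly empty when i = j).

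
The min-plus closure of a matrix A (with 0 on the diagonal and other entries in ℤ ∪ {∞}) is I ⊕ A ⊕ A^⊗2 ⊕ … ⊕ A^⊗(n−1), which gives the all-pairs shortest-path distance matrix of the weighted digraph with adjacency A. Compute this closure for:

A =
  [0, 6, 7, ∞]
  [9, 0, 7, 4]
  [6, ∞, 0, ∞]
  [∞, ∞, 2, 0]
Closure =
  [0, 6, 7, 10]
  [9, 0, 6, 4]
  [6, 12, 0, 16]
  [8, 14, 2, 0]

This is the Floyd-Warshall all-pairs shortest-path computation. For each intermediate vertex k = 0, 1, …, 3, update dist[i][j] ← min(dist[i][j], dist[i][k] + dist[k][j]). The final matrix gives, for each (i, j), the minimum total weight of any directed path from i to j (possibly empty when i = j).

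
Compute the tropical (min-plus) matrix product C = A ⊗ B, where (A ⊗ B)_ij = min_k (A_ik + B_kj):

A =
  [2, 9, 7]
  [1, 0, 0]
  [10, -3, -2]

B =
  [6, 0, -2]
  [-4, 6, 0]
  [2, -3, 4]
A ⊗ B =
  [5, 2, 0]
  [-4, -3, -1]
  [-7, -5, -3]

Apply the min-plus product entry-by-entry:
  C[0][0] = min over k of (A[0][0] + B[0][0] = 2 + 6 = 8, A[0][1] + B[1][0] = 9 + -4 = 5, A[0][2] + B[2][0] = 7 + 2 = 9) = 5 (attained at k = 1)
  C[0][1] = min over k of (A[0][0] + B[0][1] = 2 + 0 = 2, A[0][1] + B[1][1] = 9 + 6 = 15, A[0][2] + B[2][1] = 7 + -3 = 4) = 2 (attained at k = 0)
  C[0][2] = min over k of (A[0][0] + B[0][2] = 2 + -2 = 0, A[0][1] + B[1][2] = 9 + 0 = 9, A[0][2] + B[2][2] = 7 + 4 = 11) = 0 (attained at k = 0)
  C[1][0] = min over k of (A[1][0] + B[0][0] = 1 + 6 = 7, A[1][1] + B[1][0] = 0 + -4 = -4, A[1][2] + B[2][0] = 0 + 2 = 2) = -4 (attained at k = 1)
  C[1][1] = min over k of (A[1][0] + B[0][1] = 1 + 0 = 1, A[1][1] + B[1][1] = 0 + 6 = 6, A[1][2] + B[2][1] = 0 + -3 = -3) = -3 (attained at k = 2)
  C[1][2] = min over k of (A[1][0] + B[0][2] = 1 + -2 = -1, A[1][1] + B[1][2] = 0 + 0 = 0, A[1][2] + B[2][2] = 0 + 4 = 4) = -1 (attained at k = 0)
  C[2][0] = min over k of (A[2][0] + B[0][0] = 10 + 6 = 16, A[2][1] + B[1][0] = -3 + -4 = -7, A[2][2] + B[2][0] = -2 + 2 = 0) = -7 (attained at k = 1)
  C[2][1] = min over k of (A[2][0] + B[0][1] = 10 + 0 = 10, A[2][1] + B[1][1] = -3 + 6 = 3, A[2][2] + B[2][1] = -2 + -3 = -5) = -5 (attained at k = 2)
  C[2][2] = min over k of (A[2][0] + B[0][2] = 10 + -2 = 8, A[2][1] + B[1][2] = -3 + 0 = -3, A[2][2] + B[2][2] = -2 + 4 = 2) = -3 (attained at k = 1)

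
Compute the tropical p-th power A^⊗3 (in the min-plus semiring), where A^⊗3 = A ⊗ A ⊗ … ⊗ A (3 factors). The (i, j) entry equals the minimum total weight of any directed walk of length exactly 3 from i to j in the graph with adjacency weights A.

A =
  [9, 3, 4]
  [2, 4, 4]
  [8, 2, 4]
A^⊗3 =
  [8, 8, 9]
  [7, 8, 9]
  [8, 7, 8]

Each entry (A^⊗3)_ij equals the minimum over all length-3 walks i = v_0 → v_1 → … → v_3 = j of Σ_t A[v_t][v_{t+1}]. For example, for (i, j) = (0, 2) we minimise over 9 possible intermediate vertex sequences; the minimum is 9, attained along the walk 0 → 1 → 0 → 2.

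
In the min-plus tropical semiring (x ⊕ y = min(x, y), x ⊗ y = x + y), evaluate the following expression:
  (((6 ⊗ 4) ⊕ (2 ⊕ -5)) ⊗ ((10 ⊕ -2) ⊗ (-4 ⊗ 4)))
(((6 ⊗ 4) ⊕ (2 ⊕ -5)) ⊗ ((10 ⊕ -2) ⊗ (-4 ⊗ 4))) = -7

Expand innermost to outermost. Recall ⊕ takes the minimum of its arguments and ⊗ takes their sum. Working out the expression (((6 ⊗ 4) ⊕ (2 ⊕ -5)) ⊗ ((10 ⊕ -2) ⊗ (-4 ⊗ 4))) gives -7.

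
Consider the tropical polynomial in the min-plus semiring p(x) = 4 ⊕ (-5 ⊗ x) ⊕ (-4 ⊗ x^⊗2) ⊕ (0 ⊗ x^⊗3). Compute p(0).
p(0) = -5

A tropical monomial a ⊗ x^⊗i evaluates to a + i · x. Evaluating each term at x = 0:
  Term 0 contributes 4 + 0 · 0 = 4
  Term 1 contributes -5 + 1 · 0 = -5
  Term 2 contributes -4 + 2 · 0 = -4
  Term 3 contributes 0 + 3 · 0 = 0
p(0) = ⊕ of these = min[4, -5, -4, 0] = -5.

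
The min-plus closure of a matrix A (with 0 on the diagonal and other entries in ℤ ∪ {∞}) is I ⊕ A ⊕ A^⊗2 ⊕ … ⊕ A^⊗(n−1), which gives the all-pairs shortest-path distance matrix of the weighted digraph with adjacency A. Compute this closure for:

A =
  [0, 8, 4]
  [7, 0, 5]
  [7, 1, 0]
Closure =
  [0, 5, 4]
  [7, 0, 5]
  [7, 1, 0]

This is the Floyd-Warshall all-pairs shortest-path computation. For each intermediate vertex k = 0, 1, …, 2, update dist[i][j] ← min(dist[i][j], dist[i][k] + dist[k][j]). The final matrix gives, for each (i, j), the minimum total weight of any directed path from i to j (possibly empty when i = j).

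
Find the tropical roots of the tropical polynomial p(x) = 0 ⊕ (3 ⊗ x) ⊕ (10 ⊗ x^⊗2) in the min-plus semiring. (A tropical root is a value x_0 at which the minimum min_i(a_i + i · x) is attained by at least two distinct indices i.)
Roots: {-7, -3}

Each tropical root is a break point of the lower envelope of the lines y = a_i + i · x (there are 3 lines, with slopes 0, 1, ..., 2). Only the lines that attain the minimum somewhere contribute to roots; other lines are dominated. Here the surviving (envelope) indices are i = 2, i = 1, i = 0.
Intersections between consecutive envelope lines give the roots: for adjacent envelope indices i < j the intersection is x = (a_i − a_j) / (j − i). Reading off the sorted break points: {-7, -3}.
Verification: at each break x_0, at least two indices attain the minimum of min_i(a_i + i · x_0).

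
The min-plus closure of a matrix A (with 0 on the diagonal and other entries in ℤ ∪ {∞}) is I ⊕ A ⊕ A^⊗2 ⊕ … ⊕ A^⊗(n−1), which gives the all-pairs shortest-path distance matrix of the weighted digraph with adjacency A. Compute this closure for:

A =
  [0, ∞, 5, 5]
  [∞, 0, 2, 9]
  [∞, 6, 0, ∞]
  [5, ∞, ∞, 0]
Closure =
  [0, 11, 5, 5]
  [14, 0, 2, 9]
  [20, 6, 0, 15]
  [5, 16, 10, 0]

This is the Floyd-Warshall all-pairs shortest-path computation. For each intermediate vertex k = 0, 1, …, 3, update dist[i][j] ← min(dist[i][j], dist[i][k] + dist[k][j]). The final matrix gives, for each (i, j), the minimum total weight of any directed path from i to j (possibly empty when i = j).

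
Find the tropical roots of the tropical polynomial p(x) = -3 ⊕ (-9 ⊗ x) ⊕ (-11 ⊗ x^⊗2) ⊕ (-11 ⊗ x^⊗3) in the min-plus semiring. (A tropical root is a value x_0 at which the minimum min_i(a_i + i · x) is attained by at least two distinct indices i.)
Roots: {0, 2, 6}

Each tropical root is a break point of the lower envelope of the lines y = a_i + i · x (there are 4 lines, with slopes 0, 1, ..., 3). Only the lines that attain the minimum somewhere contribute to roots; other lines are dominated. Here the surviving (envelope) indices are i = 3, i = 2, i = 1, i = 0.
Intersections between consecutive envelope lines give the roots: for adjacent envelope indices i < j the intersection is x = (a_i − a_j) / (j − i). Reading off the sorted break points: {0, 2, 6}.
Verification: at each break x_0, at least two indices attain the minimum of min_i(a_i + i · x_0).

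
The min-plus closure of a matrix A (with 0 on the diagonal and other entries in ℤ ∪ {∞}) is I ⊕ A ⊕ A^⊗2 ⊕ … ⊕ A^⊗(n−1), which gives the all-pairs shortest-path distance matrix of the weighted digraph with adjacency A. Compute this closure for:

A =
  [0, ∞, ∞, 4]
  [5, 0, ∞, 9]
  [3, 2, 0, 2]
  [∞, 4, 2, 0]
Closure =
  [0, 8, 6, 4]
  [5, 0, 11, 9]
  [3, 2, 0, 2]
  [5, 4, 2, 0]

This is the Floyd-Warshall all-pairs shortest-path computation. For each intermediate vertex k = 0, 1, …, 3, update dist[i][j] ← min(dist[i][j], dist[i][k] + dist[k][j]). The final matrix gives, for each (i, j), the minimum total weight of any directed path from i to j (possibly empty when i = j).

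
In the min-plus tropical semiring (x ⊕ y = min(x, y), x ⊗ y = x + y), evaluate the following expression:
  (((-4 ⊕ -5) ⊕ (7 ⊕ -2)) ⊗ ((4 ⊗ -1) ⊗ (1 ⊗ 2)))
(((-4 ⊕ -5) ⊕ (7 ⊕ -2)) ⊗ ((4 ⊗ -1) ⊗ (1 ⊗ 2))) = 1

Expand innermost to outermost. Recall ⊕ takes the minimum of its arguments and ⊗ takes their sum. Working out the expression (((-4 ⊕ -5) ⊕ (7 ⊕ -2)) ⊗ ((4 ⊗ -1) ⊗ (1 ⊗ 2))) gives 1.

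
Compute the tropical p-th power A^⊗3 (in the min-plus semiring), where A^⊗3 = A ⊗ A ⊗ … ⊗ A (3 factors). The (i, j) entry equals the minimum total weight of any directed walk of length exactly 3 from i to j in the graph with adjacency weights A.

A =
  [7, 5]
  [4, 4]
A^⊗3 =
  [13, 13]
  [12, 12]

Each entry (A^⊗3)_ij equals the minimum over all length-3 walks i = v_0 → v_1 → … → v_3 = j of Σ_t A[v_t][v_{t+1}]. For example, for (i, j) = (0, 1) we minimise over 4 possible intermediate vertex sequences; the minimum is 13, attained along the walk 0 → 1 → 1 → 1.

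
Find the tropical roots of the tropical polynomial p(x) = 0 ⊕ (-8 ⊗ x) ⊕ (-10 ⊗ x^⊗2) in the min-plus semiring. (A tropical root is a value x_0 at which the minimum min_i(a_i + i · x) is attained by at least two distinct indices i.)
Roots: {2, 8}

Each tropical root is a break point of the lower envelope of the lines y = a_i + i · x (there are 3 lines, with slopes 0, 1, ..., 2). Only the lines that attain the minimum somewhere contribute to roots; other lines are dominated. Here the surviving (envelope) indices are i = 2, i = 1, i = 0.
Intersections between consecutive envelope lines give the roots: for adjacent envelope indices i < j the intersection is x = (a_i − a_j) / (j − i). Reading off the sorted break points: {2, 8}.
Verification: at each break x_0, at least two indices attain the minimum of min_i(a_i + i · x_0).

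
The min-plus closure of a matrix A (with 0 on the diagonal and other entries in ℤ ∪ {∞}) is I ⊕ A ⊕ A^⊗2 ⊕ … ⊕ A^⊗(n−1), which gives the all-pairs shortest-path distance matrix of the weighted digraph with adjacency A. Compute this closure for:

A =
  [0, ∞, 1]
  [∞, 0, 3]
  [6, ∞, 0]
Closure =
  [0, ∞, 1]
  [9, 0, 3]
  [6, ∞, 0]

This is the Floyd-Warshall all-pairs shortest-path computation. For each intermediate vertex k = 0, 1, …, 2, update dist[i][j] ← min(dist[i][j], dist[i][k] + dist[k][j]). The final matrix gives, for each (i, j), the minimum total weight of any directed path from i to j (possibly empty when i = j).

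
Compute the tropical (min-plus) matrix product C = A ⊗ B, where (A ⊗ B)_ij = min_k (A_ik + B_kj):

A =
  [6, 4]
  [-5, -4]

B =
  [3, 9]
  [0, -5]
A ⊗ B =
  [4, -1]
  [-4, -9]

Apply the min-plus product entry-by-entry:
  C[0][0] = min over k of (A[0][0] + B[0][0] = 6 + 3 = 9, A[0][1] + B[1][0] = 4 + 0 = 4) = 4 (attained at k = 1)
  C[0][1] = min over k of (A[0][0] + B[0][1] = 6 + 9 = 15, A[0][1] + B[1][1] = 4 + -5 = -1) = -1 (attained at k = 1)
  C[1][0] = min over k of (A[1][0] + B[0][0] = -5 + 3 = -2, A[1][1] + B[1][0] = -4 + 0 = -4) = -4 (attained at k = 1)
  C[1][1] = min over k of (A[1][0] + B[0][1] = -5 + 9 = 4, A[1][1] + B[1][1] = -4 + -5 = -9) = -9 (attained at k = 1)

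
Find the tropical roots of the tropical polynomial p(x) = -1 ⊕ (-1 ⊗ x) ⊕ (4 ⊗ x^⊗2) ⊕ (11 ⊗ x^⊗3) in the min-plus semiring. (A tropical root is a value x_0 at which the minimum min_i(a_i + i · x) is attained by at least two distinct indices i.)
Roots: {-7, -5, 0}

Each tropical root is a break point of the lower envelope of the lines y = a_i + i · x (there are 4 lines, with slopes 0, 1, ..., 3). Only the lines that attain the minimum somewhere contribute to roots; other lines are dominated. Here the surviving (envelope) indices are i = 3, i = 2, i = 1, i = 0.
Intersections between consecutive envelope lines give the roots: for adjacent envelope indices i < j the intersection is x = (a_i − a_j) / (j − i). Reading off the sorted break points: {-7, -5, 0}.
Verification: at each break x_0, at least two indices attain the minimum of min_i(a_i + i · x_0).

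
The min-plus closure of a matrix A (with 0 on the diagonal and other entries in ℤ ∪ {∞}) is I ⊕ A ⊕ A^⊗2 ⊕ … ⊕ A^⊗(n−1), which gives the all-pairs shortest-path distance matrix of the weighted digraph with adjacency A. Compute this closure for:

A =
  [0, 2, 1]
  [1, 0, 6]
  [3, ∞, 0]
Closure =
  [0, 2, 1]
  [1, 0, 2]
  [3, 5, 0]

This is the Floyd-Warshall all-pairs shortest-path computation. For each intermediate vertex k = 0, 1, …, 2, update dist[i][j] ← min(dist[i][j], dist[i][k] + dist[k][j]). The final matrix gives, for each (i, j), the minimum total weight of any directed path from i to j (possibly empty when i = j).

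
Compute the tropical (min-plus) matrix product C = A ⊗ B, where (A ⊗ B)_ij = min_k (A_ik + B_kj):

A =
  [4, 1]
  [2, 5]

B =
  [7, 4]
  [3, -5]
A ⊗ B =
  [4, -4]
  [8, 0]

Apply the min-plus product entry-by-entry:
  C[0][0] = min over k of (A[0][0] + B[0][0] = 4 + 7 = 11, A[0][1] + B[1][0] = 1 + 3 = 4) = 4 (attained at k = 1)
  C[0][1] = min over k of (A[0][0] + B[0][1] = 4 + 4 = 8, A[0][1] + B[1][1] = 1 + -5 = -4) = -4 (attained at k = 1)
  C[1][0] = min over k of (A[1][0] + B[0][0] = 2 + 7 = 9, A[1][1] + B[1][0] = 5 + 3 = 8) = 8 (attained at k = 1)
  C[1][1] = min over k of (A[1][0] + B[0][1] = 2 + 4 = 6, A[1][1] + B[1][1] = 5 + -5 = 0) = 0 (attained at k = 1)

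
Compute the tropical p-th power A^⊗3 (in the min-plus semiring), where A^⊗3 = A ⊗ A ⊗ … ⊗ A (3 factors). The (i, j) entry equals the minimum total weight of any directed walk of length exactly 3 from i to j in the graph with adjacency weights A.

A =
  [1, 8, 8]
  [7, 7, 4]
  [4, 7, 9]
A^⊗3 =
  [3, 10, 10]
  [9, 16, 15]
  [6, 13, 13]

Each entry (A^⊗3)_ij equals the minimum over all length-3 walks i = v_0 → v_1 → … → v_3 = j of Σ_t A[v_t][v_{t+1}]. For example, for (i, j) = (0, 2) we minimise over 9 possible intermediate vertex sequences; the minimum is 10, attained along the walk 0 → 0 → 0 → 2.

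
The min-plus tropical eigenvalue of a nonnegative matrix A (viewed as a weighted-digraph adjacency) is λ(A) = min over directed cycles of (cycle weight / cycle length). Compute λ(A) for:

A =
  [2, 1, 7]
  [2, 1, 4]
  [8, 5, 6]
λ(A) = 1

Enumerate directed cycles and compute their means (weight / length). Sample:
  cycle 0 → 0: weight = 2, length = 1, mean = 2/1 ≈ 2.000
  cycle 1 → 1: weight = 1, length = 1, mean = 1/1 ≈ 1.000
  cycle 2 → 2: weight = 6, length = 1, mean = 6/1 ≈ 6.000
  cycle 0 → 1 → 0: weight = 3, length = 2, mean = 3/2 ≈ 1.500
  cycle 0 → 2 → 0: weight = 15, length = 2, mean = 15/2 ≈ 7.500
  cycle 1 → 0 → 1: weight = 3, length = 2, mean = 3/2 ≈ 1.500
Minimum mean = 1.000, attained e.g. along the cycle 1 → 1 with weight 1 and length 1. So λ(A) = 1/1 = 1.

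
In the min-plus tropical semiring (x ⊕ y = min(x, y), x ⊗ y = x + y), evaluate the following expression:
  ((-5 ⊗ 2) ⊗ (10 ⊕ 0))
((-5 ⊗ 2) ⊗ (10 ⊕ 0)) = -3

Expand innermost to outermost. Recall ⊕ takes the minimum of its arguments and ⊗ takes their sum. Working out the expression ((-5 ⊗ 2) ⊗ (10 ⊕ 0)) gives -3.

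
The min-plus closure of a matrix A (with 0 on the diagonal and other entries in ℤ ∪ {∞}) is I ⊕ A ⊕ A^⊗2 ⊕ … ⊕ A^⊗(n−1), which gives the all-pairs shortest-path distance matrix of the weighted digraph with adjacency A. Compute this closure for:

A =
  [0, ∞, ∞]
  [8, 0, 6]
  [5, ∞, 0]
Closure =
  [0, ∞, ∞]
  [8, 0, 6]
  [5, ∞, 0]

This is the Floyd-Warshall all-pairs shortest-path computation. For each intermediate vertex k = 0, 1, …, 2, update dist[i][j] ← min(dist[i][j], dist[i][k] + dist[k][j]). The final matrix gives, for each (i, j), the minimum total weight of any directed path from i to j (possibly empty when i = j).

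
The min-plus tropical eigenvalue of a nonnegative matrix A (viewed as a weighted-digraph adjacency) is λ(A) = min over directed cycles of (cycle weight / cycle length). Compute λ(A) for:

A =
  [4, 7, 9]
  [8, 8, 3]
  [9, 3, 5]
λ(A) = 3

Enumerate directed cycles and compute their means (weight / length). Sample:
  cycle 0 → 0: weight = 4, length = 1, mean = 4/1 ≈ 4.000
  cycle 1 → 1: weight = 8, length = 1, mean = 8/1 ≈ 8.000
  cycle 2 → 2: weight = 5, length = 1, mean = 5/1 ≈ 5.000
  cycle 0 → 1 → 0: weight = 15, length = 2, mean = 15/2 ≈ 7.500
  cycle 0 → 2 → 0: weight = 18, length = 2, mean = 18/2 ≈ 9.000
  cycle 1 → 0 → 1: weight = 15, length = 2, mean = 15/2 ≈ 7.500
Minimum mean = 3.000, attained e.g. along the cycle 1 → 2 → 1 with weight 6 and length 2. So λ(A) = 6/2 = 3.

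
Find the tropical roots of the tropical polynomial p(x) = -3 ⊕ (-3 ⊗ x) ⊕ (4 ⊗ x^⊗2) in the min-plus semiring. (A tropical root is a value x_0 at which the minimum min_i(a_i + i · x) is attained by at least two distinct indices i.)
Roots: {-7, 0}

Each tropical root is a break point of the lower envelope of the lines y = a_i + i · x (there are 3 lines, with slopes 0, 1, ..., 2). Only the lines that attain the minimum somewhere contribute to roots; other lines are dominated. Here the surviving (envelope) indices are i = 2, i = 1, i = 0.
Intersections between consecutive envelope lines give the roots: for adjacent envelope indices i < j the intersection is x = (a_i − a_j) / (j − i). Reading off the sorted break points: {-7, 0}.
Verification: at each break x_0, at least two indices attain the minimum of min_i(a_i + i · x_0).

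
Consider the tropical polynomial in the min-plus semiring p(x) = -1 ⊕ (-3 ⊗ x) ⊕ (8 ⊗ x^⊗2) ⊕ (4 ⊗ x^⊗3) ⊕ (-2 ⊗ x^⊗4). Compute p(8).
p(8) = -1

A tropical monomial a ⊗ x^⊗i evaluates to a + i · x. Evaluating each term at x = 8:
  Term 0 contributes -1 + 0 · 8 = -1
  Term 1 contributes -3 + 1 · 8 = 5
  Term 2 contributes 8 + 2 · 8 = 24
  Term 3 contributes 4 + 3 · 8 = 28
  Term 4 contributes -2 + 4 · 8 = 30
p(8) = ⊕ of these = min[-1, 5, 24, 28, 30] = -1.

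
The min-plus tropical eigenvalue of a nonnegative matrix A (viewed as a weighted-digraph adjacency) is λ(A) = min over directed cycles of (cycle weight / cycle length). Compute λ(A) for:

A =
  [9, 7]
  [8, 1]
λ(A) = 1

Enumerate directed cycles and compute their means (weight / length). Sample:
  cycle 0 → 0: weight = 9, length = 1, mean = 9/1 ≈ 9.000
  cycle 1 → 1: weight = 1, length = 1, mean = 1/1 ≈ 1.000
  cycle 0 → 1 → 0: weight = 15, length = 2, mean = 15/2 ≈ 7.500
  cycle 1 → 0 → 1: weight = 15, length = 2, mean = 15/2 ≈ 7.500
Minimum mean = 1.000, attained e.g. along the cycle 1 → 1 with weight 1 and length 1. So λ(A) = 1/1 = 1.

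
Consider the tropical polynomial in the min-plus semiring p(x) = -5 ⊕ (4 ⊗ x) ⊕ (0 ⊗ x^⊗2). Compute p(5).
p(5) = -5

A tropical monomial a ⊗ x^⊗i evaluates to a + i · x. Evaluating each term at x = 5:
  Term 0 contributes -5 + 0 · 5 = -5
  Term 1 contributes 4 + 1 · 5 = 9
  Term 2 contributes 0 + 2 · 5 = 10
p(5) = ⊕ of these = min[-5, 9, 10] = -5.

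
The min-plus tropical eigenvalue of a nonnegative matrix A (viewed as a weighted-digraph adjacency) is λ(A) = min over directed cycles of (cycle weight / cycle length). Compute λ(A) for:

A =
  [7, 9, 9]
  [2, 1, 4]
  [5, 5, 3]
λ(A) = 1

Enumerate directed cycles and compute their means (weight / length). Sample:
  cycle 0 → 0: weight = 7, length = 1, mean = 7/1 ≈ 7.000
  cycle 1 → 1: weight = 1, length = 1, mean = 1/1 ≈ 1.000
  cycle 2 → 2: weight = 3, length = 1, mean = 3/1 ≈ 3.000
  cycle 0 → 1 → 0: weight = 11, length = 2, mean = 11/2 ≈ 5.500
  cycle 0 → 2 → 0: weight = 14, length = 2, mean = 14/2 ≈ 7.000
  cycle 1 → 0 → 1: weight = 11, length = 2, mean = 11/2 ≈ 5.500
Minimum mean = 1.000, attained e.g. along the cycle 1 → 1 with weight 1 and length 1. So λ(A) = 1/1 = 1.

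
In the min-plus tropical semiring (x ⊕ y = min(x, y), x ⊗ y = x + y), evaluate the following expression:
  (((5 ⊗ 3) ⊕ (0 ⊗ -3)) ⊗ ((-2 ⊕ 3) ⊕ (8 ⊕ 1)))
(((5 ⊗ 3) ⊕ (0 ⊗ -3)) ⊗ ((-2 ⊕ 3) ⊕ (8 ⊕ 1))) = -5

Expand innermost to outermost. Recall ⊕ takes the minimum of its arguments and ⊗ takes their sum. Working out the expression (((5 ⊗ 3) ⊕ (0 ⊗ -3)) ⊗ ((-2 ⊕ 3) ⊕ (8 ⊕ 1))) gives -5.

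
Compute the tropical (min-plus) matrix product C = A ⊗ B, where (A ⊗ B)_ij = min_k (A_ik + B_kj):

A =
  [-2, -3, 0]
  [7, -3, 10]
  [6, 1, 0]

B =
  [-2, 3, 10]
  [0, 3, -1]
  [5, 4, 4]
A ⊗ B =
  [-4, 0, -4]
  [-3, 0, -4]
  [1, 4, 0]

Apply the min-plus product entry-by-entry:
  C[0][0] = min over k of (A[0][0] + B[0][0] = -2 + -2 = -4, A[0][1] + B[1][0] = -3 + 0 = -3, A[0][2] + B[2][0] = 0 + 5 = 5) = -4 (attained at k = 0)
  C[0][1] = min over k of (A[0][0] + B[0][1] = -2 + 3 = 1, A[0][1] + B[1][1] = -3 + 3 = 0, A[0][2] + B[2][1] = 0 + 4 = 4) = 0 (attained at k = 1)
  C[0][2] = min over k of (A[0][0] + B[0][2] = -2 + 10 = 8, A[0][1] + B[1][2] = -3 + -1 = -4, A[0][2] + B[2][2] = 0 + 4 = 4) = -4 (attained at k = 1)
  C[1][0] = min over k of (A[1][0] + B[0][0] = 7 + -2 = 5, A[1][1] + B[1][0] = -3 + 0 = -3, A[1][2] + B[2][0] = 10 + 5 = 15) = -3 (attained at k = 1)
  C[1][1] = min over k of (A[1][0] + B[0][1] = 7 + 3 = 10, A[1][1] + B[1][1] = -3 + 3 = 0, A[1][2] + B[2][1] = 10 + 4 = 14) = 0 (attained at k = 1)
  C[1][2] = min over k of (A[1][0] + B[0][2] = 7 + 10 = 17, A[1][1] + B[1][2] = -3 + -1 = -4, A[1][2] + B[2][2] = 10 + 4 = 14) = -4 (attained at k = 1)
  C[2][0] = min over k of (A[2][0] + B[0][0] = 6 + -2 = 4, A[2][1] + B[1][0] = 1 + 0 = 1, A[2][2] + B[2][0] = 0 + 5 = 5) = 1 (attained at k = 1)
  C[2][1] = min over k of (A[2][0] + B[0][1] = 6 + 3 = 9, A[2][1] + B[1][1] = 1 + 3 = 4, A[2][2] + B[2][1] = 0 + 4 = 4) = 4 (attained at k = 1)
  C[2][2] = min over k of (A[2][0] + B[0][2] = 6 + 10 = 16, A[2][1] + B[1][2] = 1 + -1 = 0, A[2][2] + B[2][2] = 0 + 4 = 4) = 0 (attained at k = 1)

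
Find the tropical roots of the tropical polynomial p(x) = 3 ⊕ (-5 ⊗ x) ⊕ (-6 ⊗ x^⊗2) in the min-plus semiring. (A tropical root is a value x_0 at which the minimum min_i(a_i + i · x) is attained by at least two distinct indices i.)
Roots: {1, 8}

Each tropical root is a break point of the lower envelope of the lines y = a_i + i · x (there are 3 lines, with slopes 0, 1, ..., 2). Only the lines that attain the minimum somewhere contribute to roots; other lines are dominated. Here the surviving (envelope) indices are i = 2, i = 1, i = 0.
Intersections between consecutive envelope lines give the roots: for adjacent envelope indices i < j the intersection is x = (a_i − a_j) / (j − i). Reading off the sorted break points: {1, 8}.
Verification: at each break x_0, at least two indices attain the minimum of min_i(a_i + i · x_0).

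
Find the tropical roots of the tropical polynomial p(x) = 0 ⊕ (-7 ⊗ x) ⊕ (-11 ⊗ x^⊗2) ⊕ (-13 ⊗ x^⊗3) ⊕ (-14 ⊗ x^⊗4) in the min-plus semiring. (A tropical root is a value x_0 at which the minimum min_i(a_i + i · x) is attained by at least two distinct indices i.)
Roots: {1, 2, 4, 7}

Each tropical root is a break point of the lower envelope of the lines y = a_i + i · x (there are 5 lines, with slopes 0, 1, ..., 4). Only the lines that attain the minimum somewhere contribute to roots; other lines are dominated. Here the surviving (envelope) indices are i = 4, i = 3, i = 2, i = 1, i = 0.
Intersections between consecutive envelope lines give the roots: for adjacent envelope indices i < j the intersection is x = (a_i − a_j) / (j − i). Reading off the sorted break points: {1, 2, 4, 7}.
Verification: at each break x_0, at least two indices attain the minimum of min_i(a_i + i · x_0).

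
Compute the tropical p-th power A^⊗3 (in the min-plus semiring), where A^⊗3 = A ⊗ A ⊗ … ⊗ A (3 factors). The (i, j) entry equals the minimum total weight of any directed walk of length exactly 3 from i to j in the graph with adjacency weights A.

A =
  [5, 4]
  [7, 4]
A^⊗3 =
  [15, 12]
  [15, 12]

Each entry (A^⊗3)_ij equals the minimum over all length-3 walks i = v_0 → v_1 → … → v_3 = j of Σ_t A[v_t][v_{t+1}]. For example, for (i, j) = (0, 1) we minimise over 4 possible intermediate vertex sequences; the minimum is 12, attained along the walk 0 → 1 → 1 → 1.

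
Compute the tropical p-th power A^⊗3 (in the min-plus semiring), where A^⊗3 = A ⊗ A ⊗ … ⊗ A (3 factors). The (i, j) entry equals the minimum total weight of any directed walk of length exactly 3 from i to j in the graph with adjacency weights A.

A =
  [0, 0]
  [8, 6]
A^⊗3 =
  [0, 0]
  [8, 8]

Each entry (A^⊗3)_ij equals the minimum over all length-3 walks i = v_0 → v_1 → … → v_3 = j of Σ_t A[v_t][v_{t+1}]. For example, for (i, j) = (0, 1) we minimise over 4 possible intermediate vertex sequences; the minimum is 0, attained along the walk 0 → 0 → 0 → 1.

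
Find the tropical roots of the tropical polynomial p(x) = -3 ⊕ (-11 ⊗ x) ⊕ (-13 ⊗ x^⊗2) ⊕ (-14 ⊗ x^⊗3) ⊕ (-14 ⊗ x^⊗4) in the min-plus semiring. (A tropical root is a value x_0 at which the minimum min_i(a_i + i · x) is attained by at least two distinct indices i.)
Roots: {0, 1, 2, 8}

Each tropical root is a break point of the lower envelope of the lines y = a_i + i · x (there are 5 lines, with slopes 0, 1, ..., 4). Only the lines that attain the minimum somewhere contribute to roots; other lines are dominated. Here the surviving (envelope) indices are i = 4, i = 3, i = 2, i = 1, i = 0.
Intersections between consecutive envelope lines give the roots: for adjacent envelope indices i < j the intersection is x = (a_i − a_j) / (j − i). Reading off the sorted break points: {0, 1, 2, 8}.
Verification: at each break x_0, at least two indices attain the minimum of min_i(a_i + i · x_0).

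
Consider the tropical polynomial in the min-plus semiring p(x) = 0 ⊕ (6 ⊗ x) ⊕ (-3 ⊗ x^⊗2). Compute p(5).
p(5) = 0

A tropical monomial a ⊗ x^⊗i evaluates to a + i · x. Evaluating each term at x = 5:
  Term 0 contributes 0 + 0 · 5 = 0
  Term 1 contributes 6 + 1 · 5 = 11
  Term 2 contributes -3 + 2 · 5 = 7
p(5) = ⊕ of these = min[0, 11, 7] = 0.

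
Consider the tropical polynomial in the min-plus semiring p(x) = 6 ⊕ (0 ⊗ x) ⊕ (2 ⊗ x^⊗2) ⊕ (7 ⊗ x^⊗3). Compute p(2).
p(2) = 2

A tropical monomial a ⊗ x^⊗i evaluates to a + i · x. Evaluating each term at x = 2:
  Term 0 contributes 6 + 0 · 2 = 6
  Term 1 contributes 0 + 1 · 2 = 2
  Term 2 contributes 2 + 2 · 2 = 6
  Term 3 contributes 7 + 3 · 2 = 13
p(2) = ⊕ of these = min[6, 2, 6, 13] = 2.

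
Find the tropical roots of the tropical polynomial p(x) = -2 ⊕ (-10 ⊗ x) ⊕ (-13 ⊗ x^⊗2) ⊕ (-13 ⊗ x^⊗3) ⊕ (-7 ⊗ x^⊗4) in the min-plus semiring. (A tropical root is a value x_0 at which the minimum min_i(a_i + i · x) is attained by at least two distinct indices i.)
Roots: {-6, 0, 3, 8}

Each tropical root is a break point of the lower envelope of the lines y = a_i + i · x (there are 5 lines, with slopes 0, 1, ..., 4). Only the lines that attain the minimum somewhere contribute to roots; other lines are dominated. Here the surviving (envelope) indices are i = 4, i = 3, i = 2, i = 1, i = 0.
Intersections between consecutive envelope lines give the roots: for adjacent envelope indices i < j the intersection is x = (a_i − a_j) / (j − i). Reading off the sorted break points: {-6, 0, 3, 8}.
Verification: at each break x_0, at least two indices attain the minimum of min_i(a_i + i · x_0).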